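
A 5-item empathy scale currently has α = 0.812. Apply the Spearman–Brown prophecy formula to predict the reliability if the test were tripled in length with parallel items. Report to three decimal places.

predicted reliability = 0.928

Length factor m = 3
α' = m·α / (1 + (m−1)·α)
   = 3 × 0.812 / (1 + (3 − 1) × 0.812)
   = 2.4360 / 2.6240 = 0.928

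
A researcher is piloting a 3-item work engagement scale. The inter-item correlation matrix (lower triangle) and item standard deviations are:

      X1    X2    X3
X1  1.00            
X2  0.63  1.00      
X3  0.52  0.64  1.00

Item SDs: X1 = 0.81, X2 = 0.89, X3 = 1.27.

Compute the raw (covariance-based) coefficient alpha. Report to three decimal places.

Σσ²ᵢ = 0.81² + 0.89² + 1.27² = 3.0611
Covariances σ_ij = r_ij · s_i · s_j:
  σ(X1,X2) = 0.63 × 0.81 × 0.89 = 0.4542
  σ(X1,X3) = 0.52 × 0.81 × 1.27 = 0.5349
  σ(X2,X3) = 0.64 × 0.89 × 1.27 = 0.7234
σ²_T = Σσ²ᵢ + 2·Σσ_ij = 3.0611 + 2 × 1.7125 = 6.4861
α = (3/2)·(1 − 3.0611/6.4861) = 0.792

coefficient alpha = 0.792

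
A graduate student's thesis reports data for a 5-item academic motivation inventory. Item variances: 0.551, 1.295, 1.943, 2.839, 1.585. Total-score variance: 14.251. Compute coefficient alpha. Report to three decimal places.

ΣVar(i) = 0.551 + 1.295 + 1.943 + 2.839 + 1.585 = 8.213
α = (k/(k−1))·(1 − ΣVar(i)/total variance) = (5/4)·(1 − 8.213/14.251) = 0.530

α = 0.530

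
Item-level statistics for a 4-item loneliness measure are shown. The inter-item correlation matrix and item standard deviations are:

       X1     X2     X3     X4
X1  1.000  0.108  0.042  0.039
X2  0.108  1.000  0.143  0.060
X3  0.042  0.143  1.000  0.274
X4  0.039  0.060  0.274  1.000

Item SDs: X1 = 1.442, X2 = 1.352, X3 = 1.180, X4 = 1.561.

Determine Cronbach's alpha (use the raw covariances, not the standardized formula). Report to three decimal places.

Σσ²ᵢ = 1.442² + 1.352² + 1.180² + 1.561² = 7.7364
Covariances σ_ij = r_ij · s_i · s_j:
  σ(X1,X2) = 0.108 × 1.442 × 1.352 = 0.2106
  σ(X1,X3) = 0.042 × 1.442 × 1.180 = 0.0715
  σ(X1,X4) = 0.039 × 1.442 × 1.561 = 0.0878
  σ(X2,X3) = 0.143 × 1.352 × 1.180 = 0.2281
  σ(X2,X4) = 0.060 × 1.352 × 1.561 = 0.1266
  σ(X3,X4) = 0.274 × 1.180 × 1.561 = 0.5047
σ²_T = Σσ²ᵢ + 2·Σσ_ij = 7.7364 + 2 × 1.2293 = 10.1950
α = (4/3)·(1 − 7.7364/10.1950) = 0.322

α = 0.322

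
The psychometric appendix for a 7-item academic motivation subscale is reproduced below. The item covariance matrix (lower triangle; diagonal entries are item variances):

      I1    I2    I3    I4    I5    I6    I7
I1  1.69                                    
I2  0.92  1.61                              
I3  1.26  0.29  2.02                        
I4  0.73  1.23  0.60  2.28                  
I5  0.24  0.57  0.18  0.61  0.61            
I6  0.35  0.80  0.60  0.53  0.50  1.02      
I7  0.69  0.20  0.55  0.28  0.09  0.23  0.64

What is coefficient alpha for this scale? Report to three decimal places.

Σσ²ᵢ = 1.69 + 1.61 + 2.02 + 2.28 + 0.61 + 1.02 + 0.64 = 9.87
Sum of the distinct covariances = 11.45
total variance = 9.87 + 2 × 11.45 = 32.77
α = (k/(k−1))·(1 − Σσ²ᵢ/total variance) = (7/6)·(1 − 9.87/32.77) = 0.815

α = 0.815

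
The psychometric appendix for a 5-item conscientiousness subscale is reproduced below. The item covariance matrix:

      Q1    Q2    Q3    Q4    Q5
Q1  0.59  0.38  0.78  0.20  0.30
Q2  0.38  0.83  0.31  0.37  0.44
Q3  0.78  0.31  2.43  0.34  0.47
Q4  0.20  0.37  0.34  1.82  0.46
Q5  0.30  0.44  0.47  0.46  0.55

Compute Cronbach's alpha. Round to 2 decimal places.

ΣVar(i) = 0.59 + 0.83 + 2.43 + 1.82 + 0.55 = 6.22
Sum of off-diagonal covariances = 4.05
σ²_total = 6.22 + 2 × 4.05 = 14.32
α = (k/(k−1))·(1 − ΣVar(i)/σ²_total) = (5/4)·(1 − 6.22/14.32) = 0.71

Cronbach's alpha = 0.71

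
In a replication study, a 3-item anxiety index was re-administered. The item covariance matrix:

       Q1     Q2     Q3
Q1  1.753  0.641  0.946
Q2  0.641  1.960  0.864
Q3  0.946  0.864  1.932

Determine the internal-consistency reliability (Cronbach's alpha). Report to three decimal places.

sum of item variances = 1.753 + 1.960 + 1.932 = 5.645
Sum of off-diagonal covariances = 2.451
total variance = 5.645 + 2 × 2.451 = 10.547
α = (k/(k−1))·(1 − sum of item variances/total variance) = (3/2)·(1 − 5.645/10.547) = 0.697

Cronbach's alpha = 0.697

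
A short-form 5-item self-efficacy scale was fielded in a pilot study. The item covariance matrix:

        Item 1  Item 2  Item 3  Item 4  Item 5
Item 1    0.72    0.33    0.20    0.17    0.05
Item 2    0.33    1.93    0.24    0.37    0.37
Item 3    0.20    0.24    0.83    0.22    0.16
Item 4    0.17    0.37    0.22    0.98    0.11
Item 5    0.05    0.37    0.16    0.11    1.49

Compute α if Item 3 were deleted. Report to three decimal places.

α = 0.471

Remaining items: Item 1, Item 2, Item 4, Item 5 (k = 4).
ΣVar(i) = 0.72 + 1.93 + 0.98 + 1.49 = 5.12
Var(T) = 5.12 + 2 × 1.40 = 7.92
α (item deleted) = (4/3)·(1 − 5.12/7.92) = 0.471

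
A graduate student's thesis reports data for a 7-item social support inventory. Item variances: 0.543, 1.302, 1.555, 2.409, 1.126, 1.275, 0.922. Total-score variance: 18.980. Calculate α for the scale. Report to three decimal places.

α = 0.605

sum of item variances = 0.543 + 1.302 + 1.555 + 2.409 + 1.126 + 1.275 + 0.922 = 9.132
α = (k/(k−1))·(1 − sum of item variances/Var(T)) = (7/6)·(1 − 9.132/18.980) = 0.605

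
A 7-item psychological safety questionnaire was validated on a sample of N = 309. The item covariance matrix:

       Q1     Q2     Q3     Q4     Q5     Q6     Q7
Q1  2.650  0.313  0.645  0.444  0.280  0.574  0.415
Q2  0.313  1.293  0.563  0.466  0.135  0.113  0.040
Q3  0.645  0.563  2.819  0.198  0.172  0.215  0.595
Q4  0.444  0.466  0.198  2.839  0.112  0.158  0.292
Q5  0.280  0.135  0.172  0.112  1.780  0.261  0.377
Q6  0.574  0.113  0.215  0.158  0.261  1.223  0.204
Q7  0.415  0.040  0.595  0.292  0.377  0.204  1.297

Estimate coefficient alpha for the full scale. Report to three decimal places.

sum of item variances = 2.650 + 1.293 + 2.819 + 2.839 + 1.780 + 1.223 + 1.297 = 13.901
Sum of the distinct covariances = 6.572
σ²_total = 13.901 + 2 × 6.572 = 27.045
α = (k/(k−1))·(1 − sum of item variances/σ²_total) = (7/6)·(1 − 13.901/27.045) = 0.567

coefficient alpha = 0.567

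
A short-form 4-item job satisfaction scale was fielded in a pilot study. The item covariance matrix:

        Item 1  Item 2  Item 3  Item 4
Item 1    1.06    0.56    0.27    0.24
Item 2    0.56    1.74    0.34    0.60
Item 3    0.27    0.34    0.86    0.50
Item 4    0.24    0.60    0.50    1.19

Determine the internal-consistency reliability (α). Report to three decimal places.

α = 0.678

Σσᵢ² = 1.06 + 1.74 + 0.86 + 1.19 = 4.85
Sum of the distinct covariances = 2.51
σ²_T = 4.85 + 2 × 2.51 = 9.87
α = (k/(k−1))·(1 − Σσᵢ²/σ²_T) = (4/3)·(1 − 4.85/9.87) = 0.678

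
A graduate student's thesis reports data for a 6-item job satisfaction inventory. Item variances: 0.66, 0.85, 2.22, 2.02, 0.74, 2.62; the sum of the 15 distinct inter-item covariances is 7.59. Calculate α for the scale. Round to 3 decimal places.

α = 0.750

Σσᵢ² = 0.66 + 0.85 + 2.22 + 2.02 + 0.74 + 2.62 = 9.11
Sum of distinct covariances = 7.59
Var(T) = Σσᵢ² + 2·Σcov = 9.11 + 2 × 7.59 = 24.29
α = (6/5)·(1 − 9.11/24.29) = 0.750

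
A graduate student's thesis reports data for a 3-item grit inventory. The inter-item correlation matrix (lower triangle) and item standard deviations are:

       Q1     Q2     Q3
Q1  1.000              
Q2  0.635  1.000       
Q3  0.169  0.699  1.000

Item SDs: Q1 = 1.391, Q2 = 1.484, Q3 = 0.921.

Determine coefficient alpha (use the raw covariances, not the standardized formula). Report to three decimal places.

coefficient alpha = 0.748

Σσ²ᵢ = 1.391² + 1.484² + 0.921² = 4.9854
Covariances σ_ij = r_ij · s_i · s_j:
  σ(Q1,Q2) = 0.635 × 1.391 × 1.484 = 1.3108
  σ(Q1,Q3) = 0.169 × 1.391 × 0.921 = 0.2165
  σ(Q2,Q3) = 0.699 × 1.484 × 0.921 = 0.9554
σ²_T = Σσ²ᵢ + 2·Σσ_ij = 4.9854 + 2 × 2.4827 = 9.9508
α = (3/2)·(1 − 4.9854/9.9508) = 0.748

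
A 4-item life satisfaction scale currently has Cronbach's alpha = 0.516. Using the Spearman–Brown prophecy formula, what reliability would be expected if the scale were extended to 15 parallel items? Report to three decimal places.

Length factor m = 15/4 = 3.7500
α' = m·α / (1 + (m−1)·α)
   = 15/4 × 0.516 / (1 + (15/4 − 1) × 0.516)
   = 1.9350 / 2.4190 = 0.800

predicted reliability = 0.800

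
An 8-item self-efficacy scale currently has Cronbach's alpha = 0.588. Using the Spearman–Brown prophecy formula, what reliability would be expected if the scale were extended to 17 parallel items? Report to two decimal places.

Length factor m = 17/8 = 2.1250
α' = m·α / (1 + (m−1)·α)
   = 17/8 × 0.588 / (1 + (17/8 − 1) × 0.588)
   = 1.2495 / 1.6615 = 0.75

predicted reliability = 0.75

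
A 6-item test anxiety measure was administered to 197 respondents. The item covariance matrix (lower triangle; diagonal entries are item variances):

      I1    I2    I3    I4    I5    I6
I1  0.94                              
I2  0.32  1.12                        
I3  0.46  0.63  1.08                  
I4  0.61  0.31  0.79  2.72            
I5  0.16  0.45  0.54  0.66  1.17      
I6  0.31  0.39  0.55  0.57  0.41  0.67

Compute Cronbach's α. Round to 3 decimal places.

sum of item variances = 0.94 + 1.12 + 1.08 + 2.72 + 1.17 + 0.67 = 7.70
Sum of off-diagonal covariances = 7.16
σ²_T = 7.70 + 2 × 7.16 = 22.02
α = (k/(k−1))·(1 − sum of item variances/σ²_T) = (6/5)·(1 − 7.70/22.02) = 0.780

α = 0.780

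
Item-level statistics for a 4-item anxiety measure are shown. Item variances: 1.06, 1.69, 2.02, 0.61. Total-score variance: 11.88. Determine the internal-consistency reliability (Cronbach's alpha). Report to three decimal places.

sum of item variances = 1.06 + 1.69 + 2.02 + 0.61 = 5.38
α = (k/(k−1))·(1 − sum of item variances/total variance) = (4/3)·(1 − 5.38/11.88) = 0.730

α = 0.730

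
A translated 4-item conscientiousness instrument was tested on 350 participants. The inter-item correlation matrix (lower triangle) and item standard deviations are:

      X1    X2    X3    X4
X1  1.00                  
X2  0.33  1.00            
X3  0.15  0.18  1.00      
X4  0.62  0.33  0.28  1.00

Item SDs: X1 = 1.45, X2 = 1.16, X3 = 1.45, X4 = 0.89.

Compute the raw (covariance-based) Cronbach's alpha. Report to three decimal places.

Σσ²ᵢ = 1.45² + 1.16² + 1.45² + 0.89² = 6.3427
Covariances σ_ij = r_ij · s_i · s_j:
  σ(X1,X2) = 0.33 × 1.45 × 1.16 = 0.5551
  σ(X1,X3) = 0.15 × 1.45 × 1.45 = 0.3154
  σ(X1,X4) = 0.62 × 1.45 × 0.89 = 0.8001
  σ(X2,X3) = 0.18 × 1.16 × 1.45 = 0.3028
  σ(X2,X4) = 0.33 × 1.16 × 0.89 = 0.3407
  σ(X3,X4) = 0.28 × 1.45 × 0.89 = 0.3613
σ²_T = Σσ²ᵢ + 2·Σσ_ij = 6.3427 + 2 × 2.6754 = 11.6935
α = (4/3)·(1 − 6.3427/11.6935) = 0.610

Cronbach's alpha = 0.610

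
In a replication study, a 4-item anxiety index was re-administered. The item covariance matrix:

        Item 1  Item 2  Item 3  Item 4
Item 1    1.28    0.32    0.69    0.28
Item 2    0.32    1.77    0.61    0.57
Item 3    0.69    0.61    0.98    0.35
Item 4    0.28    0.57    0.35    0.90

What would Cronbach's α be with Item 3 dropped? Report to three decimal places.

α = 0.558

Remaining items: Item 1, Item 2, Item 4 (k = 3).
Σσ²ᵢ = 1.28 + 1.77 + 0.90 = 3.95
Var(T) = 3.95 + 2 × 1.17 = 6.29
α (item deleted) = (3/2)·(1 − 3.95/6.29) = 0.558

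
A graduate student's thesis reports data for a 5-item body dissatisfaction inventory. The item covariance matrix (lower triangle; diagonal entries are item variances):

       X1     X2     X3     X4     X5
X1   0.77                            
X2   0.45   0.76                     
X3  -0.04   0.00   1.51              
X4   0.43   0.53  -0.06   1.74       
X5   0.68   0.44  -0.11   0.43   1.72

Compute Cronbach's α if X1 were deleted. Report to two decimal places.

α = 0.40

Remaining items: X2, X3, X4, X5 (k = 4).
ΣVar(i) = 0.76 + 1.51 + 1.74 + 1.72 = 5.73
σ²_T = 5.73 + 2 × 1.23 = 8.19
α (item deleted) = (4/3)·(1 − 5.73/8.19) = 0.40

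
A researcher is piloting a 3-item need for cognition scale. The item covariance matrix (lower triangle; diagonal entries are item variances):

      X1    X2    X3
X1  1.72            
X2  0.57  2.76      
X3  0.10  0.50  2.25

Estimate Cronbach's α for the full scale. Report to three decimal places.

Σσᵢ² = 1.72 + 2.76 + 2.25 = 6.73
Σ_{i<j} σ_ij = 1.17
σ²_T = 6.73 + 2 × 1.17 = 9.07
α = (k/(k−1))·(1 − Σσᵢ²/σ²_T) = (3/2)·(1 − 6.73/9.07) = 0.387

Cronbach's α = 0.387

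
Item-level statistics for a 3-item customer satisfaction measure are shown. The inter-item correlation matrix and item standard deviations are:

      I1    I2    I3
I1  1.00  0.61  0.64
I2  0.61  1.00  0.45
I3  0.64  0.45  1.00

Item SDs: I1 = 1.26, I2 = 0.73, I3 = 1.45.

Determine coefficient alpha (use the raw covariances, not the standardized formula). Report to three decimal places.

α = 0.767

Σσ²ᵢ = 1.26² + 0.73² + 1.45² = 4.2230
Covariances σ_ij = r_ij · s_i · s_j:
  σ(I1,I2) = 0.61 × 1.26 × 0.73 = 0.5611
  σ(I1,I3) = 0.64 × 1.26 × 1.45 = 1.1693
  σ(I2,I3) = 0.45 × 0.73 × 1.45 = 0.4763
σ²_T = Σσ²ᵢ + 2·Σσ_ij = 4.2230 + 2 × 2.2067 = 8.6364
α = (3/2)·(1 − 4.2230/8.6364) = 0.767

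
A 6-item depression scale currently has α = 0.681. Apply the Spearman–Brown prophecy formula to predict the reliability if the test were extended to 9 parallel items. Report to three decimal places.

Length factor m = 9/6 = 1.5000
α' = m·α / (1 + (m−1)·α)
   = 9/6 × 0.681 / (1 + (9/6 − 1) × 0.681)
   = 1.0215 / 1.3405 = 0.762

predicted reliability = 0.762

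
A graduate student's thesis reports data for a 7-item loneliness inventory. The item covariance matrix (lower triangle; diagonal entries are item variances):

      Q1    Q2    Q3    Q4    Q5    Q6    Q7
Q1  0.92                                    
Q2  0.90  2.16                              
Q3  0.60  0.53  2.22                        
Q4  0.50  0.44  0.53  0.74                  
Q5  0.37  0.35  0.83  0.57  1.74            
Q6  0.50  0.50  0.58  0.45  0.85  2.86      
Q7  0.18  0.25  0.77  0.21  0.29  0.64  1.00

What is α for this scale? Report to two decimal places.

α = 0.76

sum of item variances = 0.92 + 2.16 + 2.22 + 0.74 + 1.74 + 2.86 + 1.00 = 11.64
Σ_{i<j} σ_ij = 10.84
σ²_T = 11.64 + 2 × 10.84 = 33.32
α = (k/(k−1))·(1 − sum of item variances/σ²_T) = (7/6)·(1 − 11.64/33.32) = 0.76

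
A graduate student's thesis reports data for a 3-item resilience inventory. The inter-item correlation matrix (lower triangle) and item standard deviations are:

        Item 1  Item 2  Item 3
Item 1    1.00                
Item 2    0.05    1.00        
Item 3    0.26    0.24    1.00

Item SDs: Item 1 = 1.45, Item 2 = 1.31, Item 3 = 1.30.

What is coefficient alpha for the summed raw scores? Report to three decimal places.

coefficient alpha = 0.398

Σσ²ᵢ = 1.45² + 1.31² + 1.30² = 5.5086
Covariances σ_ij = r_ij · s_i · s_j:
  σ(Item 1,Item 2) = 0.05 × 1.45 × 1.31 = 0.0950
  σ(Item 1,Item 3) = 0.26 × 1.45 × 1.30 = 0.4901
  σ(Item 2,Item 3) = 0.24 × 1.31 × 1.30 = 0.4087
σ²_T = Σσ²ᵢ + 2·Σσ_ij = 5.5086 + 2 × 0.9938 = 7.4962
α = (3/2)·(1 − 5.5086/7.4962) = 0.398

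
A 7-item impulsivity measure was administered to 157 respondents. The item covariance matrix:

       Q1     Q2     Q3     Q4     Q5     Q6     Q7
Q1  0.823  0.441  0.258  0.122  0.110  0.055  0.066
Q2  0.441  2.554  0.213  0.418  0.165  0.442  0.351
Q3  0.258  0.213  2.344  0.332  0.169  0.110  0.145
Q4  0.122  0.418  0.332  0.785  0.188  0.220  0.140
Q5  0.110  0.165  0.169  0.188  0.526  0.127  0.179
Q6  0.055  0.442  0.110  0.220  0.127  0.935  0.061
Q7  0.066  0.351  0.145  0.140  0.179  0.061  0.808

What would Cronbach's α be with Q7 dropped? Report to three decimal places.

Remaining items: Q1, Q2, Q3, Q4, Q5, Q6 (k = 6).
ΣVar(i) = 0.823 + 2.554 + 2.344 + 0.785 + 0.526 + 0.935 = 7.967
Var(T) = 7.967 + 2 × 3.370 = 14.707
α (item deleted) = (6/5)·(1 − 7.967/14.707) = 0.550

α = 0.550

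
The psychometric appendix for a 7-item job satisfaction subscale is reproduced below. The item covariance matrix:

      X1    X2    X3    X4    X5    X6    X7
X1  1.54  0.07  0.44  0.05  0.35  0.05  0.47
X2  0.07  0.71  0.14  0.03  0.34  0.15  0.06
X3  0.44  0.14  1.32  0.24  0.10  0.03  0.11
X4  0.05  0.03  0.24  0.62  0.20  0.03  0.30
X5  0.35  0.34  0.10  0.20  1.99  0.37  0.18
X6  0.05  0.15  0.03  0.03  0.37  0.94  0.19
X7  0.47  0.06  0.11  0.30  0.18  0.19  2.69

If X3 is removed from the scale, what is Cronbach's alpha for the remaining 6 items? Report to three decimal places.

Cronbach's alpha = 0.481

Remaining items: X1, X2, X4, X5, X6, X7 (k = 6).
Σσᵢ² = 1.54 + 0.71 + 0.62 + 1.99 + 0.94 + 2.69 = 8.49
total variance = 8.49 + 2 × 2.84 = 14.17
α (item deleted) = (6/5)·(1 − 8.49/14.17) = 0.481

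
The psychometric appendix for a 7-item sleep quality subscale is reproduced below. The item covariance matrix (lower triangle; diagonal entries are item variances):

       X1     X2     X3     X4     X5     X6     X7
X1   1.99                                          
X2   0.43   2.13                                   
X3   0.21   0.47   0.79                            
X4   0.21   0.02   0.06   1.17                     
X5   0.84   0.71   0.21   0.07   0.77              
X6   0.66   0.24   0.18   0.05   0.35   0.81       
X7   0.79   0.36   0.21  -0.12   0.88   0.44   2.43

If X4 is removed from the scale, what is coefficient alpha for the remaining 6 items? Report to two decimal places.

coefficient alpha = 0.73

Remaining items: X1, X2, X3, X5, X6, X7 (k = 6).
ΣVar(i) = 1.99 + 2.13 + 0.79 + 0.77 + 0.81 + 2.43 = 8.92
σ²_T = 8.92 + 2 × 6.98 = 22.88
α (item deleted) = (6/5)·(1 − 8.92/22.88) = 0.73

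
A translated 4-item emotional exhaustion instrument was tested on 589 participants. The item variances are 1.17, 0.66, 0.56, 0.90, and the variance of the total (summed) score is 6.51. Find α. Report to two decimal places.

Σσᵢ² = 1.17 + 0.66 + 0.56 + 0.90 = 3.29
α = (k/(k−1))·(1 − Σσᵢ²/σ²_total) = (4/3)·(1 − 3.29/6.51) = 0.66

α = 0.66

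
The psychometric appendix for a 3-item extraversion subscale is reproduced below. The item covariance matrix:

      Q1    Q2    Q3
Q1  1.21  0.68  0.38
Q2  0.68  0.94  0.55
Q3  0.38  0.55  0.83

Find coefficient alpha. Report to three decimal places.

Σσ²ᵢ = 1.21 + 0.94 + 0.83 = 2.98
Sum of the distinct covariances = 1.61
σ²_T = 2.98 + 2 × 1.61 = 6.20
α = (k/(k−1))·(1 − Σσ²ᵢ/σ²_T) = (3/2)·(1 − 2.98/6.20) = 0.779

coefficient alpha = 0.779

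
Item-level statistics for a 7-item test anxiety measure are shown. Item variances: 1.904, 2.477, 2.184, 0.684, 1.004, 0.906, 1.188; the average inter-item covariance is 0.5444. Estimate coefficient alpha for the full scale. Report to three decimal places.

Σσᵢ² = 1.904 + 2.477 + 2.184 + 0.684 + 1.004 + 0.906 + 1.188 = 10.347
Sum of the 21 distinct covariances = 21 × 0.5444 = 11.4324
total variance = Σσᵢ² + 2·Σcov = 10.347 + 2 × 11.4324 = 33.2118
α = (7/6)·(1 − 10.347/33.2118) = 0.803

coefficient alpha = 0.803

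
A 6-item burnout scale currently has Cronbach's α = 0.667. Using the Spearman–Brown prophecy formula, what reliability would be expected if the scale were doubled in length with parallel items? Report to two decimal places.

predicted reliability = 0.80

Length factor m = 2
α' = m·α / (1 + (m−1)·α)
   = 2 × 0.667 / (1 + (2 − 1) × 0.667)
   = 1.3340 / 1.6670 = 0.80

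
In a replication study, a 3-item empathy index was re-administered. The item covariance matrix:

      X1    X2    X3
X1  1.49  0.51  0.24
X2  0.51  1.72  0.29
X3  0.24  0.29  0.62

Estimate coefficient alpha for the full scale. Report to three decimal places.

Σσᵢ² = 1.49 + 1.72 + 0.62 = 3.83
Sum of the distinct covariances = 1.04
σ²_total = 3.83 + 2 × 1.04 = 5.91
α = (k/(k−1))·(1 − Σσᵢ²/σ²_total) = (3/2)·(1 − 3.83/5.91) = 0.528

α = 0.528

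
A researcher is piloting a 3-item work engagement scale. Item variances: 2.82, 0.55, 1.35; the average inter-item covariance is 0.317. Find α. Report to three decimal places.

Σσ²ᵢ = 2.82 + 0.55 + 1.35 = 4.72
Sum of the 3 distinct covariances = 3 × 0.317 = 0.951
Var(T) = Σσ²ᵢ + 2·Σcov = 4.72 + 2 × 0.951 = 6.622
α = (3/2)·(1 − 4.72/6.622) = 0.431

α = 0.431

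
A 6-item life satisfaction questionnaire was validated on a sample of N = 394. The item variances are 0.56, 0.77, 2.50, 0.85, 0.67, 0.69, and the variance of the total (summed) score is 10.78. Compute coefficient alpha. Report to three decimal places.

ΣVar(i) = 0.56 + 0.77 + 2.50 + 0.85 + 0.67 + 0.69 = 6.04
α = (k/(k−1))·(1 − ΣVar(i)/σ²_total) = (6/5)·(1 − 6.04/10.78) = 0.528

α = 0.528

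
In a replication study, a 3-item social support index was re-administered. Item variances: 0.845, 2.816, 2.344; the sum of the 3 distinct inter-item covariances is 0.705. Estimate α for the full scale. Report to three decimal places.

α = 0.285

ΣVar(i) = 0.845 + 2.816 + 2.344 = 6.005
Sum of distinct covariances = 0.705
σ²_T = ΣVar(i) + 2·Σcov = 6.005 + 2 × 0.705 = 7.415
α = (3/2)·(1 − 6.005/7.415) = 0.285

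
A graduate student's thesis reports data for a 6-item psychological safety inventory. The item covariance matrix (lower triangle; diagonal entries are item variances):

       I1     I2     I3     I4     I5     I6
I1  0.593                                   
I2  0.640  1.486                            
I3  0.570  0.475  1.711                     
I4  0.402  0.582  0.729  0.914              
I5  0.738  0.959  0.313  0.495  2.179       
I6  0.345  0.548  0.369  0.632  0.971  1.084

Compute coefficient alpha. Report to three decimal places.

α = 0.825

ΣVar(i) = 0.593 + 1.486 + 1.711 + 0.914 + 2.179 + 1.084 = 7.967
Sum of the distinct covariances = 8.768
Var(T) = 7.967 + 2 × 8.768 = 25.503
α = (k/(k−1))·(1 − ΣVar(i)/Var(T)) = (6/5)·(1 − 7.967/25.503) = 0.825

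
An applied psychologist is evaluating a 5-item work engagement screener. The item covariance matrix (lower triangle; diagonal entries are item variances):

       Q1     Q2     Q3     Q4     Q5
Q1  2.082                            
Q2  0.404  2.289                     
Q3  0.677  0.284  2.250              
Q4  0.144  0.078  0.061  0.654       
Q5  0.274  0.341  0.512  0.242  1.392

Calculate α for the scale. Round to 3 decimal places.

α = 0.513

ΣVar(i) = 2.082 + 2.289 + 2.250 + 0.654 + 1.392 = 8.667
Sum of the distinct covariances = 3.017
total variance = 8.667 + 2 × 3.017 = 14.701
α = (k/(k−1))·(1 − ΣVar(i)/total variance) = (5/4)·(1 − 8.667/14.701) = 0.513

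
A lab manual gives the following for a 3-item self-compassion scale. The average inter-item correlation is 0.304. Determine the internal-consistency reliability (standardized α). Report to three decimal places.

α = 0.567

Standardized α = k·r̄ / (1 + (k−1)·r̄) = 3 × 0.304 / (1 + 2 × 0.304)
  = 0.9120 / 1.6080 = 0.567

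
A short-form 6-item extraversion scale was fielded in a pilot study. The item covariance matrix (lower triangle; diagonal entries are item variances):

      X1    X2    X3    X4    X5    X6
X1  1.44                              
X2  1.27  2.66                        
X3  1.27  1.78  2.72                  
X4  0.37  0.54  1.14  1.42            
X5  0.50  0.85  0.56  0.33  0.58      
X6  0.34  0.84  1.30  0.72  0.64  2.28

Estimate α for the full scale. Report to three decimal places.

α = 0.830

sum of item variances = 1.44 + 2.66 + 2.72 + 1.42 + 0.58 + 2.28 = 11.10
Σ_{i<j} σ_ij = 12.45
total variance = 11.10 + 2 × 12.45 = 36.00
α = (k/(k−1))·(1 − sum of item variances/total variance) = (6/5)·(1 − 11.10/36.00) = 0.830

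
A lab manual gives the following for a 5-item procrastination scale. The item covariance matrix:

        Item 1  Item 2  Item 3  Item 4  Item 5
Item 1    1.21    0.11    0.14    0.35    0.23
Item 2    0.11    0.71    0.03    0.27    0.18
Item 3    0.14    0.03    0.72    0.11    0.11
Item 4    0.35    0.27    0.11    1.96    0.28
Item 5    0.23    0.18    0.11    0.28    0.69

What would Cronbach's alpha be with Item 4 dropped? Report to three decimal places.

Remaining items: Item 1, Item 2, Item 3, Item 5 (k = 4).
ΣVar(i) = 1.21 + 0.71 + 0.72 + 0.69 = 3.33
total variance = 3.33 + 2 × 0.80 = 4.93
α (item deleted) = (4/3)·(1 − 3.33/4.93) = 0.433

α = 0.433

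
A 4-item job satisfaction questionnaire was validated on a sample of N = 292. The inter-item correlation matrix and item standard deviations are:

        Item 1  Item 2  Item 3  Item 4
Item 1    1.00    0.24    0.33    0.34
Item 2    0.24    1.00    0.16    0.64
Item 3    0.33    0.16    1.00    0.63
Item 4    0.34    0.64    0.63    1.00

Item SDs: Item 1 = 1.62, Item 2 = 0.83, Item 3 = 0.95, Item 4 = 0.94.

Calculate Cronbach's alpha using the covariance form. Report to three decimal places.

α = 0.665

Σσ²ᵢ = 1.62² + 0.83² + 0.95² + 0.94² = 5.0994
Covariances σ_ij = r_ij · s_i · s_j:
  σ(Item 1,Item 2) = 0.24 × 1.62 × 0.83 = 0.3227
  σ(Item 1,Item 3) = 0.33 × 1.62 × 0.95 = 0.5079
  σ(Item 1,Item 4) = 0.34 × 1.62 × 0.94 = 0.5178
  σ(Item 2,Item 3) = 0.16 × 0.83 × 0.95 = 0.1262
  σ(Item 2,Item 4) = 0.64 × 0.83 × 0.94 = 0.4993
  σ(Item 3,Item 4) = 0.63 × 0.95 × 0.94 = 0.5626
σ²_T = Σσ²ᵢ + 2·Σσ_ij = 5.0994 + 2 × 2.5365 = 10.1724
α = (4/3)·(1 − 5.0994/10.1724) = 0.665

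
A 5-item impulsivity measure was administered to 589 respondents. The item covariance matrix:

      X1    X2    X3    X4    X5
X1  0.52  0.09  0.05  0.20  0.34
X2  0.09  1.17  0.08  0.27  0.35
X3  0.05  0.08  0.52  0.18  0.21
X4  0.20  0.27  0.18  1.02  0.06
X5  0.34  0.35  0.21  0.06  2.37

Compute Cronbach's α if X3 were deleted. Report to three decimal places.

Remaining items: X1, X2, X4, X5 (k = 4).
ΣVar(i) = 0.52 + 1.17 + 1.02 + 2.37 = 5.08
Var(T) = 5.08 + 2 × 1.31 = 7.70
α (item deleted) = (4/3)·(1 − 5.08/7.70) = 0.454

α = 0.454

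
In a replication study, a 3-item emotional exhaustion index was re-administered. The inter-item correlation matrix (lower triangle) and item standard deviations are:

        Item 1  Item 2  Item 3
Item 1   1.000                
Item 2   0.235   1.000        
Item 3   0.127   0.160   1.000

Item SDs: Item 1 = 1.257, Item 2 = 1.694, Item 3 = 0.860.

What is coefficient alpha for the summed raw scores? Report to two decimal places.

Σσ²ᵢ = 1.257² + 1.694² + 0.860² = 5.1893
Covariances σ_ij = r_ij · s_i · s_j:
  σ(Item 1,Item 2) = 0.235 × 1.257 × 1.694 = 0.5004
  σ(Item 1,Item 3) = 0.127 × 1.257 × 0.860 = 0.1373
  σ(Item 2,Item 3) = 0.160 × 1.694 × 0.860 = 0.2331
σ²_T = Σσ²ᵢ + 2·Σσ_ij = 5.1893 + 2 × 0.8708 = 6.9309
α = (3/2)·(1 − 5.1893/6.9309) = 0.38

α = 0.38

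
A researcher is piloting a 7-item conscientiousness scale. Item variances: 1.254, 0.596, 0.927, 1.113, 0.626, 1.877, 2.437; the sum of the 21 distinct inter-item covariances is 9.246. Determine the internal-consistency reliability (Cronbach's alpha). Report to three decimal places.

Σσᵢ² = 1.254 + 0.596 + 0.927 + 1.113 + 0.626 + 1.877 + 2.437 = 8.830
Sum of distinct covariances = 9.246
Var(T) = Σσᵢ² + 2·Σcov = 8.830 + 2 × 9.246 = 27.322
α = (7/6)·(1 − 8.830/27.322) = 0.790

α = 0.790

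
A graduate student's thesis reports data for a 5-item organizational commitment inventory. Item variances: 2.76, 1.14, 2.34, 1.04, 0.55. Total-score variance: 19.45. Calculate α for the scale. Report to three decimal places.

ΣVar(i) = 2.76 + 1.14 + 2.34 + 1.04 + 0.55 = 7.83
α = (k/(k−1))·(1 − ΣVar(i)/σ²_total) = (5/4)·(1 − 7.83/19.45) = 0.747

α = 0.747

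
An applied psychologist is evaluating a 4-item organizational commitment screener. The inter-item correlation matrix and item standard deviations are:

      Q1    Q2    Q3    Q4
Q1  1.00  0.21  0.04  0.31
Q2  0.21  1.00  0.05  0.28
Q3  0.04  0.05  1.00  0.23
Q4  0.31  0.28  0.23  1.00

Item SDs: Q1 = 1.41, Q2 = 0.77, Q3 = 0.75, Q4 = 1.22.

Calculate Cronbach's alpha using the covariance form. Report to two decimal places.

Σσ²ᵢ = 1.41² + 0.77² + 0.75² + 1.22² = 4.6319
Covariances σ_ij = r_ij · s_i · s_j:
  σ(Q1,Q2) = 0.21 × 1.41 × 0.77 = 0.2280
  σ(Q1,Q3) = 0.04 × 1.41 × 0.75 = 0.0423
  σ(Q1,Q4) = 0.31 × 1.41 × 1.22 = 0.5333
  σ(Q2,Q3) = 0.05 × 0.77 × 0.75 = 0.0289
  σ(Q2,Q4) = 0.28 × 0.77 × 1.22 = 0.2630
  σ(Q3,Q4) = 0.23 × 0.75 × 1.22 = 0.2105
σ²_T = Σσ²ᵢ + 2·Σσ_ij = 4.6319 + 2 × 1.3060 = 7.2439
α = (4/3)·(1 − 4.6319/7.2439) = 0.48

Cronbach's alpha = 0.48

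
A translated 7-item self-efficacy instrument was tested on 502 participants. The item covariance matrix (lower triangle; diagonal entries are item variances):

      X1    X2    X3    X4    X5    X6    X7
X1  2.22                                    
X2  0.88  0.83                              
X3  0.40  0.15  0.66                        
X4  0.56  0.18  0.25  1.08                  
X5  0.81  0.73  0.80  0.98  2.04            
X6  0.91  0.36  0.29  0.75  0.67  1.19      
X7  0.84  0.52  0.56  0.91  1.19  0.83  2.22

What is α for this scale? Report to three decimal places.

α = 0.847

Σσ²ᵢ = 2.22 + 0.83 + 0.66 + 1.08 + 2.04 + 1.19 + 2.22 = 10.24
Σ_{i<j} σ_ij = 13.57
σ²_total = 10.24 + 2 × 13.57 = 37.38
α = (k/(k−1))·(1 − Σσ²ᵢ/σ²_total) = (7/6)·(1 − 10.24/37.38) = 0.847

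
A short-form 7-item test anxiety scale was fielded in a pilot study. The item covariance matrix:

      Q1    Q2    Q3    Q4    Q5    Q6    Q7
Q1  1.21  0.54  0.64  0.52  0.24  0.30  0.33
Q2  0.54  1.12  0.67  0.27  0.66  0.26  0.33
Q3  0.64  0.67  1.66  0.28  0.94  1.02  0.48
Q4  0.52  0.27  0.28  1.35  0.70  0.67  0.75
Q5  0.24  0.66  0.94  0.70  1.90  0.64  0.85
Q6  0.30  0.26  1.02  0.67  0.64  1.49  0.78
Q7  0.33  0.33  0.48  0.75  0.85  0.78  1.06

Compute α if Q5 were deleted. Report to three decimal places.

Remaining items: Q1, Q2, Q3, Q4, Q6, Q7 (k = 6).
sum of item variances = 1.21 + 1.12 + 1.66 + 1.35 + 1.49 + 1.06 = 7.89
total variance = 7.89 + 2 × 7.84 = 23.57
α (item deleted) = (6/5)·(1 − 7.89/23.57) = 0.798

α = 0.798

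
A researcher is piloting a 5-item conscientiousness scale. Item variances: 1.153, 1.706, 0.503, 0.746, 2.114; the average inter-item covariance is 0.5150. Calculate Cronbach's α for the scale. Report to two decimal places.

sum of item variances = 1.153 + 1.706 + 0.503 + 0.746 + 2.114 = 6.222
Sum of the 10 distinct covariances = 10 × 0.5150 = 5.1500
Var(T) = sum of item variances + 2·Σcov = 6.222 + 2 × 5.1500 = 16.5220
α = (5/4)·(1 − 6.222/16.5220) = 0.78

α = 0.78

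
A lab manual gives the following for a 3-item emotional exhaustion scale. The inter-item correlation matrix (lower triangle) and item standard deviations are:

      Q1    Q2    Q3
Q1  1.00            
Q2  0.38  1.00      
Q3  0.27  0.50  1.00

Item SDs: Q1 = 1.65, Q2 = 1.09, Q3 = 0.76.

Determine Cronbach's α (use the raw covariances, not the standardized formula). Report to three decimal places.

Σσ²ᵢ = 1.65² + 1.09² + 0.76² = 4.4882
Covariances σ_ij = r_ij · s_i · s_j:
  σ(Q1,Q2) = 0.38 × 1.65 × 1.09 = 0.6834
  σ(Q1,Q3) = 0.27 × 1.65 × 0.76 = 0.3386
  σ(Q2,Q3) = 0.50 × 1.09 × 0.76 = 0.4142
σ²_T = Σσ²ᵢ + 2·Σσ_ij = 4.4882 + 2 × 1.4362 = 7.3606
α = (3/2)·(1 − 4.4882/7.3606) = 0.585

α = 0.585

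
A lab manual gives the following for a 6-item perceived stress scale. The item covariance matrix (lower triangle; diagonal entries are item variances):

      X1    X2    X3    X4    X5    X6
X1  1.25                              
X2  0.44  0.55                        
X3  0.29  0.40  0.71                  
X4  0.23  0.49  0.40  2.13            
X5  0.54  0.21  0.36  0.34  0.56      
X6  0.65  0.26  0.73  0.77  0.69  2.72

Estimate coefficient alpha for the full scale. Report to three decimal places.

coefficient alpha = 0.758

ΣVar(i) = 1.25 + 0.55 + 0.71 + 2.13 + 0.56 + 2.72 = 7.92
Sum of off-diagonal covariances = 6.80
σ²_T = 7.92 + 2 × 6.80 = 21.52
α = (k/(k−1))·(1 − ΣVar(i)/σ²_T) = (6/5)·(1 − 7.92/21.52) = 0.758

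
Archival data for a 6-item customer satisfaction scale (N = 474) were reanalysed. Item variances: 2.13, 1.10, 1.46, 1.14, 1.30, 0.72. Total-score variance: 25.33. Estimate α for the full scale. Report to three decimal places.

α = 0.828

ΣVar(i) = 2.13 + 1.10 + 1.46 + 1.14 + 1.30 + 0.72 = 7.85
α = (k/(k−1))·(1 − ΣVar(i)/Var(T)) = (6/5)·(1 − 7.85/25.33) = 0.828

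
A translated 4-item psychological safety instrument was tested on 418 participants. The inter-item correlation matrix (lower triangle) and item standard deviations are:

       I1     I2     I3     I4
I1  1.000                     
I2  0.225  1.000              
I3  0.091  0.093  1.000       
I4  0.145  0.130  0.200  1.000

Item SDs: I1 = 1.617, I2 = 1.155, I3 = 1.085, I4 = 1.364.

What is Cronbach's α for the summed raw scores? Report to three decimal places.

Σσ²ᵢ = 1.617² + 1.155² + 1.085² + 1.364² = 6.9864
Covariances σ_ij = r_ij · s_i · s_j:
  σ(I1,I2) = 0.225 × 1.617 × 1.155 = 0.4202
  σ(I1,I3) = 0.091 × 1.617 × 1.085 = 0.1597
  σ(I1,I4) = 0.145 × 1.617 × 1.364 = 0.3198
  σ(I2,I3) = 0.093 × 1.155 × 1.085 = 0.1165
  σ(I2,I4) = 0.130 × 1.155 × 1.364 = 0.2048
  σ(I3,I4) = 0.200 × 1.085 × 1.364 = 0.2960
σ²_T = Σσ²ᵢ + 2·Σσ_ij = 6.9864 + 2 × 1.5170 = 10.0204
α = (4/3)·(1 − 6.9864/10.0204) = 0.404

Cronbach's α = 0.404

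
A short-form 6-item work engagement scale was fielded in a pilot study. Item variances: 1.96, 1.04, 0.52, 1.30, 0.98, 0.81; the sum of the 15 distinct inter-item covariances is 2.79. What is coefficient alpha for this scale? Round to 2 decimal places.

Σσᵢ² = 1.96 + 1.04 + 0.52 + 1.30 + 0.98 + 0.81 = 6.61
Sum of distinct covariances = 2.79
σ²_T = Σσᵢ² + 2·Σcov = 6.61 + 2 × 2.79 = 12.19
α = (6/5)·(1 − 6.61/12.19) = 0.55

α = 0.55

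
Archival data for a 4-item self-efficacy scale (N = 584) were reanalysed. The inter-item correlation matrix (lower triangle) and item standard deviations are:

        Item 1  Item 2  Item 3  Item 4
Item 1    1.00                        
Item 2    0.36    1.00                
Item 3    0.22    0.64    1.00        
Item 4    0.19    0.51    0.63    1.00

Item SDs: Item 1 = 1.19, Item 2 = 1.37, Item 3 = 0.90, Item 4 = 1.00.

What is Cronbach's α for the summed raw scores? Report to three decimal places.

α = 0.732

Σσ²ᵢ = 1.19² + 1.37² + 0.90² + 1.00² = 5.1030
Covariances σ_ij = r_ij · s_i · s_j:
  σ(Item 1,Item 2) = 0.36 × 1.19 × 1.37 = 0.5869
  σ(Item 1,Item 3) = 0.22 × 1.19 × 0.90 = 0.2356
  σ(Item 1,Item 4) = 0.19 × 1.19 × 1.00 = 0.2261
  σ(Item 2,Item 3) = 0.64 × 1.37 × 0.90 = 0.7891
  σ(Item 2,Item 4) = 0.51 × 1.37 × 1.00 = 0.6987
  σ(Item 3,Item 4) = 0.63 × 0.90 × 1.00 = 0.5670
σ²_T = Σσ²ᵢ + 2·Σσ_ij = 5.1030 + 2 × 3.1034 = 11.3098
α = (4/3)·(1 − 5.1030/11.3098) = 0.732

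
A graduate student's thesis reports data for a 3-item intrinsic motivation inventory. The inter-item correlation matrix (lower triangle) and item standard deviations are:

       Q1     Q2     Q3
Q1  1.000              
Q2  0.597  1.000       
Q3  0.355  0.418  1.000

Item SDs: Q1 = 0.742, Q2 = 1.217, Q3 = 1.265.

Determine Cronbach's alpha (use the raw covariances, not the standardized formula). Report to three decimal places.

Σσ²ᵢ = 0.742² + 1.217² + 1.265² = 3.6319
Covariances σ_ij = r_ij · s_i · s_j:
  σ(Q1,Q2) = 0.597 × 0.742 × 1.217 = 0.5391
  σ(Q1,Q3) = 0.355 × 0.742 × 1.265 = 0.3332
  σ(Q2,Q3) = 0.418 × 1.217 × 1.265 = 0.6435
σ²_T = Σσ²ᵢ + 2·Σσ_ij = 3.6319 + 2 × 1.5158 = 6.6635
α = (3/2)·(1 − 3.6319/6.6635) = 0.682

α = 0.682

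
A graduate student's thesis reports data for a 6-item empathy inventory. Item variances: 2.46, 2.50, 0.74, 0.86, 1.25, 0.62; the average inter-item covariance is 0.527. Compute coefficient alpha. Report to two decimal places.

coefficient alpha = 0.78

Σσ²ᵢ = 2.46 + 2.50 + 0.74 + 0.86 + 1.25 + 0.62 = 8.43
Sum of the 15 distinct covariances = 15 × 0.527 = 7.905
total variance = Σσ²ᵢ + 2·Σcov = 8.43 + 2 × 7.905 = 24.240
α = (6/5)·(1 − 8.43/24.240) = 0.78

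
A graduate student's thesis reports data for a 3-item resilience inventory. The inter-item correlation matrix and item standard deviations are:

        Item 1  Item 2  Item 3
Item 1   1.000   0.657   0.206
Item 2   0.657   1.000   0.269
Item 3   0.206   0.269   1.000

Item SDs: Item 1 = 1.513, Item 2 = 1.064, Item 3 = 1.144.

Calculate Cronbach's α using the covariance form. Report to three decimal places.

Σσ²ᵢ = 1.513² + 1.064² + 1.144² = 4.7300
Covariances σ_ij = r_ij · s_i · s_j:
  σ(Item 1,Item 2) = 0.657 × 1.513 × 1.064 = 1.0577
  σ(Item 1,Item 3) = 0.206 × 1.513 × 1.144 = 0.3566
  σ(Item 2,Item 3) = 0.269 × 1.064 × 1.144 = 0.3274
σ²_T = Σσ²ᵢ + 2·Σσ_ij = 4.7300 + 2 × 1.7417 = 8.2134
α = (3/2)·(1 − 4.7300/8.2134) = 0.636

α = 0.636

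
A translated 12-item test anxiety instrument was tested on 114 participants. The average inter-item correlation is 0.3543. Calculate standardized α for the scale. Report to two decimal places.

Standardized α = k·r̄ / (1 + (k−1)·r̄) = 12 × 0.3543 / (1 + 11 × 0.3543)
  = 4.2516 / 4.8973 = 0.87

α = 0.87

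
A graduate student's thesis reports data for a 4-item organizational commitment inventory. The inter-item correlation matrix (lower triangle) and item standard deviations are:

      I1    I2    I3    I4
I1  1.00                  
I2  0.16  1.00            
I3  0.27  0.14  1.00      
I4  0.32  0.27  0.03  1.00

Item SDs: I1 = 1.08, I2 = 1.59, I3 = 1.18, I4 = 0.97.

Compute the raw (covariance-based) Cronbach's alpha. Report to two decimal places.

Cronbach's alpha = 0.47

Σσ²ᵢ = 1.08² + 1.59² + 1.18² + 0.97² = 6.0278
Covariances σ_ij = r_ij · s_i · s_j:
  σ(I1,I2) = 0.16 × 1.08 × 1.59 = 0.2748
  σ(I1,I3) = 0.27 × 1.08 × 1.18 = 0.3441
  σ(I1,I4) = 0.32 × 1.08 × 0.97 = 0.3352
  σ(I2,I3) = 0.14 × 1.59 × 1.18 = 0.2627
  σ(I2,I4) = 0.27 × 1.59 × 0.97 = 0.4164
  σ(I3,I4) = 0.03 × 1.18 × 0.97 = 0.0343
σ²_T = Σσ²ᵢ + 2·Σσ_ij = 6.0278 + 2 × 1.6675 = 9.3628
α = (4/3)·(1 − 6.0278/9.3628) = 0.47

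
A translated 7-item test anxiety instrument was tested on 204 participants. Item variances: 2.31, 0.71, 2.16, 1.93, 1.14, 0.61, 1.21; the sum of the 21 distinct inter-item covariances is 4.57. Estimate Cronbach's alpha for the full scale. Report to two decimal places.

α = 0.56

Σσ²ᵢ = 2.31 + 0.71 + 2.16 + 1.93 + 1.14 + 0.61 + 1.21 = 10.07
Sum of distinct covariances = 4.57
Var(T) = Σσ²ᵢ + 2·Σcov = 10.07 + 2 × 4.57 = 19.21
α = (7/6)·(1 − 10.07/19.21) = 0.56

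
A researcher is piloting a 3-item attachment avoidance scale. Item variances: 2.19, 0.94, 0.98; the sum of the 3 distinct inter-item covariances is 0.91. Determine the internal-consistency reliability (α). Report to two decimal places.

α = 0.46

ΣVar(i) = 2.19 + 0.94 + 0.98 = 4.11
Sum of distinct covariances = 0.91
total variance = ΣVar(i) + 2·Σcov = 4.11 + 2 × 0.91 = 5.93
α = (3/2)·(1 − 4.11/5.93) = 0.46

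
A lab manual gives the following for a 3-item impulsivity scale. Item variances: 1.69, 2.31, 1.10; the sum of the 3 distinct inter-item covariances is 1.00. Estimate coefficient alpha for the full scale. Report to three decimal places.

α = 0.423

Σσᵢ² = 1.69 + 2.31 + 1.10 = 5.10
Sum of distinct covariances = 1.00
Var(T) = Σσᵢ² + 2·Σcov = 5.10 + 2 × 1.00 = 7.10
α = (3/2)·(1 − 5.10/7.10) = 0.423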